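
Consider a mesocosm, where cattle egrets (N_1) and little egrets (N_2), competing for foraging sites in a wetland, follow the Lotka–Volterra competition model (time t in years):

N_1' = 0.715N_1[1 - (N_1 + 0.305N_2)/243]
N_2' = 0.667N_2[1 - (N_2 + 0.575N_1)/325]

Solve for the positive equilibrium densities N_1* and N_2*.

Setting both brackets to zero gives the nullclines N_1 + 0.305N_2 = 243 and 0.575N_1 + N_2 = 325.
Substituting N_2 = 325 - 0.575N_1 into the first: N_1(1 - 0.305·0.575) = 243 - 0.305·325.
So N_1* = 144/0.825 = 174, and then N_2* = 325 - 0.575·174 = 225.

N_1* ≈ 174, N_2* ≈ 225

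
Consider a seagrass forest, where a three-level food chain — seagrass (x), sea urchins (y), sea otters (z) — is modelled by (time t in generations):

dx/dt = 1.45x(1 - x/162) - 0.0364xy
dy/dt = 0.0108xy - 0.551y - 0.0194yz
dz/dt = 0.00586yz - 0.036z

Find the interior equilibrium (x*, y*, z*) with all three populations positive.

x* ≈ 137, y* ≈ 6.14, z* ≈ 47.9

From dz/dt = 0: 0.00586y* = 0.036, so y* = 6.14.
From dx/dt = 0: 1.45(1 - x*/162) = 0.0364·6.14, giving x* = 162·(1 - 0.154) = 137.
From dy/dt = 0: 0.0108·137 - 0.551 = 0.0194z*, so z* = 0.929/0.0194 = 47.9.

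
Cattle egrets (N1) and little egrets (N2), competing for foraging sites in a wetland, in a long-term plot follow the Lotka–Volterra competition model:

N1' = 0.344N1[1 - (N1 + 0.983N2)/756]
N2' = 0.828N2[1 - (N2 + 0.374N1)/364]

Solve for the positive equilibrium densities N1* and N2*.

Setting both brackets to zero gives the nullclines N1 + 0.983N2 = 756 and 0.374N1 + N2 = 364.
Substituting N2 = 364 - 0.374N1 into the first: N1(1 - 0.983·0.374) = 756 - 0.983·364.
So N1* = 398/0.632 = 630, and then N2* = 364 - 0.374·630 = 128.

N1* ≈ 630, N2* ≈ 128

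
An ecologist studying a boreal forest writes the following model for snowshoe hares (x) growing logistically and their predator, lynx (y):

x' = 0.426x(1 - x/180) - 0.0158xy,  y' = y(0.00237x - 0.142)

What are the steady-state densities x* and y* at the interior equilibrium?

From dy/dt = 0 with y > 0: 0.00237x* = 0.142, so x* = 59.9.
Substitute into dx/dt = 0: 0.426(1 - 59.9/180) = 0.0158y*.
The bracket is 0.667, giving y* = 0.284/0.0158 = 18.

x* ≈ 59.9, y* ≈ 18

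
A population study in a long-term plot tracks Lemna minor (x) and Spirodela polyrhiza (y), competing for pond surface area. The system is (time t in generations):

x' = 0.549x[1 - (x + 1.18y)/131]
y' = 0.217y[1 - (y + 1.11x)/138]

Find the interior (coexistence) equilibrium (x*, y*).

Setting both brackets to zero gives the nullclines x + 1.18y = 131 and 1.11x + y = 138.
Substituting y = 138 - 1.11x into the first: x(1 - 1.18·1.11) = 131 - 1.18·138.
So x* = -31.8/-0.31 = 103, and then y* = 138 - 1.11·103 = 23.9.

x* ≈ 103, y* ≈ 23.9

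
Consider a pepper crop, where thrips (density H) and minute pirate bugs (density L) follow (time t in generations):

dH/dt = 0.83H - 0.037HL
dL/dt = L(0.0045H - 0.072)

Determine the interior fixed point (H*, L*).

H* ≈ 16, L* ≈ 22.4

Set dL/dt = 0 with L > 0: 0.0045H - 0.072 = 0, so H* = 0.072/0.0045 = 16.
Set dH/dt = 0 with H > 0: 0.83 - 0.037L = 0, so L* = 0.83/0.037 = 22.4.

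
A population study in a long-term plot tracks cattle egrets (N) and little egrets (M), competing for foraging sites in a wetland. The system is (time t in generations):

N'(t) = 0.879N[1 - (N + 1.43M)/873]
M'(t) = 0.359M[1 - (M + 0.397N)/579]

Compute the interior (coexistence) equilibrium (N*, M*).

N* ≈ 104, M* ≈ 538

Setting both brackets to zero gives the nullclines N + 1.43M = 873 and 0.397N + M = 579.
Substituting M = 579 - 0.397N into the first: N(1 - 1.43·0.397) = 873 - 1.43·579.
So N* = 45/0.432 = 104, and then M* = 579 - 0.397·104 = 538.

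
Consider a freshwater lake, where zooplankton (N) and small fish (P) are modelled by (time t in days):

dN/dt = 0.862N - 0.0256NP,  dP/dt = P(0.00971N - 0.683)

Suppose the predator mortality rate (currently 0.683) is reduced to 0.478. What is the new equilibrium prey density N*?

N* ≈ 49.2

At the interior fixed point, setting dP/dt = 0 with P > 0 fixes N* = (predator death rate)/(NP coefficient) — independent of the other coefficients.
With the change, N* = 0.478/0.00971 = 49.2; it falls from 70.3.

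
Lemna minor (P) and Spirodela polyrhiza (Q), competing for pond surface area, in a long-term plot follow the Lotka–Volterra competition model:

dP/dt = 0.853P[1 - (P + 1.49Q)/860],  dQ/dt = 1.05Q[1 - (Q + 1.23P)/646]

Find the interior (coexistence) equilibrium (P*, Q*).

Setting both brackets to zero gives the nullclines P + 1.49Q = 860 and 1.23P + Q = 646.
Substituting Q = 646 - 1.23P into the first: P(1 - 1.49·1.23) = 860 - 1.49·646.
So P* = -103/-0.833 = 123, and then Q* = 646 - 1.23·123 = 495.

P* ≈ 123, Q* ≈ 495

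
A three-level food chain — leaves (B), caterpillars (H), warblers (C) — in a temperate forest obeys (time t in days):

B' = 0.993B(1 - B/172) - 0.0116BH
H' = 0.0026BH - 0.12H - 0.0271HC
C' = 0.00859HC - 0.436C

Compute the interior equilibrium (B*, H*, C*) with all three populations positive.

B* ≈ 70, H* ≈ 50.8, C* ≈ 2.29

From dC/dt = 0: 0.00859H* = 0.436, so H* = 50.8.
From dB/dt = 0: 0.993(1 - B*/172) = 0.0116·50.8, giving B* = 172·(1 - 0.593) = 70.
From dH/dt = 0: 0.0026·70 - 0.12 = 0.0271C*, so C* = 0.062/0.0271 = 2.29.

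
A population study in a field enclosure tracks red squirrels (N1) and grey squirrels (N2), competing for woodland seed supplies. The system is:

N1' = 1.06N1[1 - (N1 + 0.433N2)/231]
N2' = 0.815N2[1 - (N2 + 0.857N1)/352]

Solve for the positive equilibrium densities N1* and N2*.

Setting both brackets to zero gives the nullclines N1 + 0.433N2 = 231 and 0.857N1 + N2 = 352.
Substituting N2 = 352 - 0.857N1 into the first: N1(1 - 0.433·0.857) = 231 - 0.433·352.
So N1* = 78.6/0.629 = 125, and then N2* = 352 - 0.857·125 = 245.

N1* ≈ 125, N2* ≈ 245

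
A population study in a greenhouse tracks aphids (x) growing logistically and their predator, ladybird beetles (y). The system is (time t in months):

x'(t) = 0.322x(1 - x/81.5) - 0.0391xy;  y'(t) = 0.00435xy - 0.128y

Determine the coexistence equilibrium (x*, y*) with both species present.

From dy/dt = 0 with y > 0: 0.00435x* = 0.128, so x* = 29.4.
Substitute into dx/dt = 0: 0.322(1 - 29.4/81.5) = 0.0391y*.
The bracket is 0.639, giving y* = 0.206/0.0391 = 5.26.

x* ≈ 29.4, y* ≈ 5.26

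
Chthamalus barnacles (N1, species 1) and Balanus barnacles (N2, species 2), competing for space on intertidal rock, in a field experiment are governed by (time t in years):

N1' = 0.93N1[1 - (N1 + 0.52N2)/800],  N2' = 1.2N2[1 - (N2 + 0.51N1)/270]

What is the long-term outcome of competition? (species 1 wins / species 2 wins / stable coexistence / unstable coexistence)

Compare the nullcline intercepts: K1/α12 = 800/0.52 = 1540 > K2 = 270; K2/α21 = 270/0.51 = 529 < K1 = 800.
Since the inequalities point opposite ways, species 1 can invade but species 2 cannot.

species 1 excludes species 2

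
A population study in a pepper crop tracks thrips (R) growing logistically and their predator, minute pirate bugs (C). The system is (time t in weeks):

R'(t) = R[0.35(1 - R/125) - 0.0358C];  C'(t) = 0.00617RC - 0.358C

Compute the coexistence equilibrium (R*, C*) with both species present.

R* ≈ 58, C* ≈ 5.24

From dC/dt = 0 with C > 0: 0.00617R* = 0.358, so R* = 58.
Substitute into dR/dt = 0: 0.35(1 - 58/125) = 0.0358C*.
The bracket is 0.536, giving C* = 0.188/0.0358 = 5.24.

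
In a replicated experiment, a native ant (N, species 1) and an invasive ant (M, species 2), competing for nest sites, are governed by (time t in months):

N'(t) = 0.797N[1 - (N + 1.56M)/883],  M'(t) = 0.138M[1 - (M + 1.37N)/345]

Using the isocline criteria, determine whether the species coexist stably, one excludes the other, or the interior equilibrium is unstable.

Compare the nullcline intercepts: K1/α12 = 883/1.56 = 566 > K2 = 345; K2/α21 = 345/1.37 = 252 < K1 = 883.
Since the inequalities point opposite ways, species 1 can invade but species 2 cannot.

species 1 excludes species 2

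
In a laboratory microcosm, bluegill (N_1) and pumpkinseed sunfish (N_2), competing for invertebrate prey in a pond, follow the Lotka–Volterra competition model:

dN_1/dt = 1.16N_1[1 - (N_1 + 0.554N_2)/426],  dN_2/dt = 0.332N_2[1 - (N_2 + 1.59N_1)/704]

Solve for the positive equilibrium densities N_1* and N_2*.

N_1* ≈ 302, N_2* ≈ 224

Setting both brackets to zero gives the nullclines N_1 + 0.554N_2 = 426 and 1.59N_1 + N_2 = 704.
Substituting N_2 = 704 - 1.59N_1 into the first: N_1(1 - 0.554·1.59) = 426 - 0.554·704.
So N_1* = 36/0.119 = 302, and then N_2* = 704 - 1.59·302 = 224.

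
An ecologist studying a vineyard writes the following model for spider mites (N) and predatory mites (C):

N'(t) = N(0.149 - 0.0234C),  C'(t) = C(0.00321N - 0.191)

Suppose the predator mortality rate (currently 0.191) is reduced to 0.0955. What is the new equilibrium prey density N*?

N* ≈ 29.8

At the interior fixed point, setting dC/dt = 0 with C > 0 fixes N* = (predator death rate)/(NC coefficient) — independent of the other coefficients.
With the change, N* = 0.0955/0.00321 = 29.8; it falls from 59.5.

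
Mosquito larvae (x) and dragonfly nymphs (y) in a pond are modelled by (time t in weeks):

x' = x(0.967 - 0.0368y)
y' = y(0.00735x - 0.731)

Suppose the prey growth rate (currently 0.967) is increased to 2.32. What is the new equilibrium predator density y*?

y* ≈ 63

At the interior fixed point, setting dx/dt = 0 with x > 0 fixes y* = (prey growth rate)/(xy coefficient) — independent of the other coefficients.
With the change, y* = 2.32/0.0368 = 63; it rises from 26.3.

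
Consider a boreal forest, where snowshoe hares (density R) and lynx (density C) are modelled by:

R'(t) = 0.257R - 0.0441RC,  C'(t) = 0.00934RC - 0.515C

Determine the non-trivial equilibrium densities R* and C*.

Set dC/dt = 0 with C > 0: 0.00934R - 0.515 = 0, so R* = 0.515/0.00934 = 55.1.
Set dR/dt = 0 with R > 0: 0.257 - 0.0441C = 0, so C* = 0.257/0.0441 = 5.83.

R* ≈ 55.1, C* ≈ 5.83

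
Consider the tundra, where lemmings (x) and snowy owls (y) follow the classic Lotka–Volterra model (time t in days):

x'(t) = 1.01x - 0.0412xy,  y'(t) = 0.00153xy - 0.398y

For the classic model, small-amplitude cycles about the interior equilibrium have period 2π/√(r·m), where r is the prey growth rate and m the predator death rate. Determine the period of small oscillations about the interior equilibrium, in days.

T ≈ 9.91 days

Here r = 1.01 and m = 0.398, so r·m = 0.402.
ω = √0.402 = 0.634 per day, hence T = 2π/ω ≈ 9.91 days.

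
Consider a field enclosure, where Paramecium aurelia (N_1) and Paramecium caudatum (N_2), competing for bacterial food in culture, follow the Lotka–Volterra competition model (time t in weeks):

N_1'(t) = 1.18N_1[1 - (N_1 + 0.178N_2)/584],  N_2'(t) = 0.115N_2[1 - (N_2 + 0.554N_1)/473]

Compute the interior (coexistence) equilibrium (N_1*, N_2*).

N_1* ≈ 554, N_2* ≈ 166

Setting both brackets to zero gives the nullclines N_1 + 0.178N_2 = 584 and 0.554N_1 + N_2 = 473.
Substituting N_2 = 473 - 0.554N_1 into the first: N_1(1 - 0.178·0.554) = 584 - 0.178·473.
So N_1* = 500/0.901 = 554, and then N_2* = 473 - 0.554·554 = 166.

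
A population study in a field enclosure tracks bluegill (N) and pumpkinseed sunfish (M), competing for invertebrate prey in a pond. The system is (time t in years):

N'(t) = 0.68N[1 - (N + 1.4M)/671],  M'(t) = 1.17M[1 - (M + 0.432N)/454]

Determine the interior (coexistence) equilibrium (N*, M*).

N* ≈ 89.6, M* ≈ 415

Setting both brackets to zero gives the nullclines N + 1.4M = 671 and 0.432N + M = 454.
Substituting M = 454 - 0.432N into the first: N(1 - 1.4·0.432) = 671 - 1.4·454.
So N* = 35.4/0.395 = 89.6, and then M* = 454 - 0.432·89.6 = 415.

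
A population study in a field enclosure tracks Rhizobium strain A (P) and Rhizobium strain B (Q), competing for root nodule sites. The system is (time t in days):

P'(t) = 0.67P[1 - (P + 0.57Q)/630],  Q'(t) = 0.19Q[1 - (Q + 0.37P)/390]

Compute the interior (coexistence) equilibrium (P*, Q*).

P* ≈ 517, Q* ≈ 199

Setting both brackets to zero gives the nullclines P + 0.57Q = 630 and 0.37P + Q = 390.
Substituting Q = 390 - 0.37P into the first: P(1 - 0.57·0.37) = 630 - 0.57·390.
So P* = 408/0.789 = 517, and then Q* = 390 - 0.37·517 = 199.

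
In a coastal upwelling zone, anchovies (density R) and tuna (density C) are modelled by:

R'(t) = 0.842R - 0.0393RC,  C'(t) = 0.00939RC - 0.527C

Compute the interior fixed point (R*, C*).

Set dC/dt = 0 with C > 0: 0.00939R - 0.527 = 0, so R* = 0.527/0.00939 = 56.1.
Set dR/dt = 0 with R > 0: 0.842 - 0.0393C = 0, so C* = 0.842/0.0393 = 21.4.

R* ≈ 56.1, C* ≈ 21.4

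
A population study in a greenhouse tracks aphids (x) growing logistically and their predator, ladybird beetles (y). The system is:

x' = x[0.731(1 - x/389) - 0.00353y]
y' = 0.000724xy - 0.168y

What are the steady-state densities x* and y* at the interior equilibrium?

x* ≈ 232, y* ≈ 83.6

From dy/dt = 0 with y > 0: 0.000724x* = 0.168, so x* = 232.
Substitute into dx/dt = 0: 0.731(1 - 232/389) = 0.00353y*.
The bracket is 0.403, giving y* = 0.295/0.00353 = 83.6.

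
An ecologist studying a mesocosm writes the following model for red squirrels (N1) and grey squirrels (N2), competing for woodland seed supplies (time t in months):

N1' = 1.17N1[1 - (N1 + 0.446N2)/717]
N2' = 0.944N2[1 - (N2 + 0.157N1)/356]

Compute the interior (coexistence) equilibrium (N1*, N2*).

Setting both brackets to zero gives the nullclines N1 + 0.446N2 = 717 and 0.157N1 + N2 = 356.
Substituting N2 = 356 - 0.157N1 into the first: N1(1 - 0.446·0.157) = 717 - 0.446·356.
So N1* = 558/0.93 = 600, and then N2* = 356 - 0.157·600 = 262.

N1* ≈ 600, N2* ≈ 262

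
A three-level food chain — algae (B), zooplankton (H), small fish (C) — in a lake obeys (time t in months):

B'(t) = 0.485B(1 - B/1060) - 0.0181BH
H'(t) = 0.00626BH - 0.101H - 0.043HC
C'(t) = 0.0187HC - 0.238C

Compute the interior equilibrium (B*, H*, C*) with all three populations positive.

B* ≈ 557, H* ≈ 12.7, C* ≈ 78.7

From dC/dt = 0: 0.0187H* = 0.238, so H* = 12.7.
From dB/dt = 0: 0.485(1 - B*/1060) = 0.0181·12.7, giving B* = 1060·(1 - 0.475) = 557.
From dH/dt = 0: 0.00626·557 - 0.101 = 0.043C*, so C* = 3.38/0.043 = 78.7.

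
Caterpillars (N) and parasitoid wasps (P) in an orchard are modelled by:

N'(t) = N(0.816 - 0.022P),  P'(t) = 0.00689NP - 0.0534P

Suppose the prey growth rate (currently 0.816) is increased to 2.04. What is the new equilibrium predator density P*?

At the interior fixed point, setting dN/dt = 0 with N > 0 fixes P* = (prey growth rate)/(NP coefficient) — independent of the other coefficients.
With the change, P* = 2.04/0.022 = 92.7; it rises from 37.1.

P* ≈ 92.7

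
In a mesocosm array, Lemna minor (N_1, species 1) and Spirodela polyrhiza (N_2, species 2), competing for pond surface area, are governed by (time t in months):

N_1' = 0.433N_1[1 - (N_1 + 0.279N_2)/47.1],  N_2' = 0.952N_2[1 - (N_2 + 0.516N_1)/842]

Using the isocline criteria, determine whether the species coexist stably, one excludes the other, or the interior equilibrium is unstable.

Compare the nullcline intercepts: K1/α12 = 47.1/0.279 = 169 < K2 = 842; K2/α21 = 842/0.516 = 1630 > K1 = 47.1.
Since the inequalities point opposite ways, species 2 can invade but species 1 cannot.

species 2 excludes species 1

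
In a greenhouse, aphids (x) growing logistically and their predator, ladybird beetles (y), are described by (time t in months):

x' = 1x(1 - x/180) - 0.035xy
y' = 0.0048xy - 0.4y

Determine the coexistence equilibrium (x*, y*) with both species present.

x* ≈ 83.3, y* ≈ 15.3

From dy/dt = 0 with y > 0: 0.0048x* = 0.4, so x* = 83.3.
Substitute into dx/dt = 0: 1(1 - 83.3/180) = 0.035y*.
The bracket is 0.537, giving y* = 0.537/0.035 = 15.3.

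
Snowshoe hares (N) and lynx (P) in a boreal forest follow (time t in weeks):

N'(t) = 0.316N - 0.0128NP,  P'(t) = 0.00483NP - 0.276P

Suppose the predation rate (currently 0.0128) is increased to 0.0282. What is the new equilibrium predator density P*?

At the interior fixed point, setting dN/dt = 0 with N > 0 fixes P* = (prey growth rate)/(NP coefficient) — independent of the other coefficients.
With the change, P* = 0.316/0.0282 = 11.2; it falls from 24.7.

P* ≈ 11.2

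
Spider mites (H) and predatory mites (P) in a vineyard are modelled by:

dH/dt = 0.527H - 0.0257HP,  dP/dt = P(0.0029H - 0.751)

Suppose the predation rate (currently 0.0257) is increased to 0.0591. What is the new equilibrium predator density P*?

At the interior fixed point, setting dH/dt = 0 with H > 0 fixes P* = (prey growth rate)/(HP coefficient) — independent of the other coefficients.
With the change, P* = 0.527/0.0591 = 8.92; it falls from 20.5.

P* ≈ 8.92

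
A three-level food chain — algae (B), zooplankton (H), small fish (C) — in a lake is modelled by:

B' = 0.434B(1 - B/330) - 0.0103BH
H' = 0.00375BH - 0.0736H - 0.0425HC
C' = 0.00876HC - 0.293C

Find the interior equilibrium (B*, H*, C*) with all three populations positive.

From dC/dt = 0: 0.00876H* = 0.293, so H* = 33.4.
From dB/dt = 0: 0.434(1 - B*/330) = 0.0103·33.4, giving B* = 330·(1 - 0.794) = 68.
From dH/dt = 0: 0.00375·68 - 0.0736 = 0.0425C*, so C* = 0.182/0.0425 = 4.27.

B* ≈ 68, H* ≈ 33.4, C* ≈ 4.27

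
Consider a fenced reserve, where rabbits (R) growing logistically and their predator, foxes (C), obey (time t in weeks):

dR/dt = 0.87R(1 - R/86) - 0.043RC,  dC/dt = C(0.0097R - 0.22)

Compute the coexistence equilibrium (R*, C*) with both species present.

R* ≈ 22.7, C* ≈ 14.9

From dC/dt = 0 with C > 0: 0.0097R* = 0.22, so R* = 22.7.
Substitute into dR/dt = 0: 0.87(1 - 22.7/86) = 0.043C*.
The bracket is 0.736, giving C* = 0.641/0.043 = 14.9.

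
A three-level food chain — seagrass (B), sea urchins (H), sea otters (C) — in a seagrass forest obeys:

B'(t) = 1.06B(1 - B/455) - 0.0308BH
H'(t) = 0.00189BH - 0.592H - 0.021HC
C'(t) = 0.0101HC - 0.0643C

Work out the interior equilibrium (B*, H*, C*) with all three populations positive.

B* ≈ 371, H* ≈ 6.37, C* ≈ 5.18

From dC/dt = 0: 0.0101H* = 0.0643, so H* = 6.37.
From dB/dt = 0: 1.06(1 - B*/455) = 0.0308·6.37, giving B* = 455·(1 - 0.185) = 371.
From dH/dt = 0: 0.00189·371 - 0.592 = 0.021C*, so C* = 0.109/0.021 = 5.18.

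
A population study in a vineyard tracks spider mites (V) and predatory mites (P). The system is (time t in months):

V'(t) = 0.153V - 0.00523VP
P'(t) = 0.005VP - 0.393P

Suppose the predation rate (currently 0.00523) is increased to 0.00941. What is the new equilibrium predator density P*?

P* ≈ 16.3

At the interior fixed point, setting dV/dt = 0 with V > 0 fixes P* = (prey growth rate)/(VP coefficient) — independent of the other coefficients.
With the change, P* = 0.153/0.00941 = 16.3; it falls from 29.3.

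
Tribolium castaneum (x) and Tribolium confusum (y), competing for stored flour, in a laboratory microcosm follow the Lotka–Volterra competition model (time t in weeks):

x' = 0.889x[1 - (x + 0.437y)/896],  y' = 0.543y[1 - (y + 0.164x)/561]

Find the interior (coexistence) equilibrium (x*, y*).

Setting both brackets to zero gives the nullclines x + 0.437y = 896 and 0.164x + y = 561.
Substituting y = 561 - 0.164x into the first: x(1 - 0.437·0.164) = 896 - 0.437·561.
So x* = 651/0.928 = 701, and then y* = 561 - 0.164·701 = 446.

x* ≈ 701, y* ≈ 446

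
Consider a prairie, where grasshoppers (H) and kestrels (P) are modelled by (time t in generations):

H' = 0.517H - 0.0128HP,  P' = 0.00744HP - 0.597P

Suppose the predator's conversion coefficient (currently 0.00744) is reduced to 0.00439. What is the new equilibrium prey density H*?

At the interior fixed point, setting dP/dt = 0 with P > 0 fixes H* = (predator death rate)/(HP coefficient) — independent of the other coefficients.
With the change, H* = 0.597/0.00439 = 136; it rises from 80.2.

H* ≈ 136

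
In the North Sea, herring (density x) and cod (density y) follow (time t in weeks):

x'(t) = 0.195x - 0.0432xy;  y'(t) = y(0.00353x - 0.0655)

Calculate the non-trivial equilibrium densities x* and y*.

x* ≈ 18.6, y* ≈ 4.51

Set dy/dt = 0 with y > 0: 0.00353x - 0.0655 = 0, so x* = 0.0655/0.00353 = 18.6.
Set dx/dt = 0 with x > 0: 0.195 - 0.0432y = 0, so y* = 0.195/0.0432 = 4.51.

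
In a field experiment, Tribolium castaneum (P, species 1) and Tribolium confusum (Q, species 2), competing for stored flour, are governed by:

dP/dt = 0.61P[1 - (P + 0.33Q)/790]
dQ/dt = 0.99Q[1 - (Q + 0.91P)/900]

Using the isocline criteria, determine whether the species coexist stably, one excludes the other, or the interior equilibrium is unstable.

Compare the nullcline intercepts: K1/α12 = 790/0.33 = 2390 > K2 = 900; K2/α21 = 900/0.91 = 989 > K1 = 790.
Since both inequalities hold, each species can invade when rare, so the interior equilibrium is stable.

stable coexistence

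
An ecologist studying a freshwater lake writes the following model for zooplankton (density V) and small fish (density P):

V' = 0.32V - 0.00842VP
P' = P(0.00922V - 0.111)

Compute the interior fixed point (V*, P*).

V* ≈ 12, P* ≈ 38

Set dP/dt = 0 with P > 0: 0.00922V - 0.111 = 0, so V* = 0.111/0.00922 = 12.
Set dV/dt = 0 with V > 0: 0.32 - 0.00842P = 0, so P* = 0.32/0.00842 = 38.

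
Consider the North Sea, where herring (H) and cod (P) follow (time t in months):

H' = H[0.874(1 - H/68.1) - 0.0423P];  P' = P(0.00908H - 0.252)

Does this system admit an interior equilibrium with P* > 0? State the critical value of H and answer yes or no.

Threshold H = 27.8; K > 27.8, so yes, the predator persists.

The predator equation gives dP/dt > 0 only when H > 0.252/0.00908 = 27.8.
Without the predator, H → K = 68.1. Since 68.1 > 27.8, the predator can invade and persist.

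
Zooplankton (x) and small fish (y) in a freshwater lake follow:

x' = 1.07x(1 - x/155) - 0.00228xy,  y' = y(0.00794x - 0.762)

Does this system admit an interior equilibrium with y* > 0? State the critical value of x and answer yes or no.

The predator equation gives dy/dt > 0 only when x > 0.762/0.00794 = 96.
Without the predator, x → K = 155. Since 155 > 96, the predator can invade and persist.

Threshold x = 96; K > 96, so yes, the predator persists.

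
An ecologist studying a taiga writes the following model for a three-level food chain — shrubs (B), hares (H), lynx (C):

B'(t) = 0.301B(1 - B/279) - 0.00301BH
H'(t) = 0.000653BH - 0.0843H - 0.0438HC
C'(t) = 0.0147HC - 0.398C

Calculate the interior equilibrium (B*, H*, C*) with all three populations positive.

B* ≈ 203, H* ≈ 27.1, C* ≈ 1.11

From dC/dt = 0: 0.0147H* = 0.398, so H* = 27.1.
From dB/dt = 0: 0.301(1 - B*/279) = 0.00301·27.1, giving B* = 279·(1 - 0.271) = 203.
From dH/dt = 0: 0.000653·203 - 0.0843 = 0.0438C*, so C* = 0.0486/0.0438 = 1.11.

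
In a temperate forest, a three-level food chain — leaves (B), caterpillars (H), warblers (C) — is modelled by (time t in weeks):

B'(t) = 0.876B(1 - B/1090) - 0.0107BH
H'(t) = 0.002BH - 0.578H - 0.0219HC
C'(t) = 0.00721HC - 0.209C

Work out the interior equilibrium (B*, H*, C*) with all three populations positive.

From dC/dt = 0: 0.00721H* = 0.209, so H* = 29.
From dB/dt = 0: 0.876(1 - B*/1090) = 0.0107·29, giving B* = 1090·(1 - 0.354) = 704.
From dH/dt = 0: 0.002·704 - 0.578 = 0.0219C*, so C* = 0.83/0.0219 = 37.9.

B* ≈ 704, H* ≈ 29, C* ≈ 37.9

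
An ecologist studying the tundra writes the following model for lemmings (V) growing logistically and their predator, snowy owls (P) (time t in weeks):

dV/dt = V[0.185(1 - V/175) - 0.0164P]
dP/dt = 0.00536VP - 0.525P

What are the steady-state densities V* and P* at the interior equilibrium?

From dP/dt = 0 with P > 0: 0.00536V* = 0.525, so V* = 97.9.
Substitute into dV/dt = 0: 0.185(1 - 97.9/175) = 0.0164P*.
The bracket is 0.44, giving P* = 0.0815/0.0164 = 4.97.

V* ≈ 97.9, P* ≈ 4.97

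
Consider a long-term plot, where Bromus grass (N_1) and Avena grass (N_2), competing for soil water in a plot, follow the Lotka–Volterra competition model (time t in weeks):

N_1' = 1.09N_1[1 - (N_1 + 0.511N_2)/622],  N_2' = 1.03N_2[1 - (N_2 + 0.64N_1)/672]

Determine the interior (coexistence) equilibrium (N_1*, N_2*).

Setting both brackets to zero gives the nullclines N_1 + 0.511N_2 = 622 and 0.64N_1 + N_2 = 672.
Substituting N_2 = 672 - 0.64N_1 into the first: N_1(1 - 0.511·0.64) = 622 - 0.511·672.
So N_1* = 279/0.673 = 414, and then N_2* = 672 - 0.64·414 = 407.

N_1* ≈ 414, N_2* ≈ 407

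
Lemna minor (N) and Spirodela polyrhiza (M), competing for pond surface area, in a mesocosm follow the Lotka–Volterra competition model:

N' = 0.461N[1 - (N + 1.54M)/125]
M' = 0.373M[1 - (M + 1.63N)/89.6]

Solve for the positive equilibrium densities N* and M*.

Setting both brackets to zero gives the nullclines N + 1.54M = 125 and 1.63N + M = 89.6.
Substituting M = 89.6 - 1.63N into the first: N(1 - 1.54·1.63) = 125 - 1.54·89.6.
So N* = -13/-1.51 = 8.6, and then M* = 89.6 - 1.63·8.6 = 75.6.

N* ≈ 8.6, M* ≈ 75.6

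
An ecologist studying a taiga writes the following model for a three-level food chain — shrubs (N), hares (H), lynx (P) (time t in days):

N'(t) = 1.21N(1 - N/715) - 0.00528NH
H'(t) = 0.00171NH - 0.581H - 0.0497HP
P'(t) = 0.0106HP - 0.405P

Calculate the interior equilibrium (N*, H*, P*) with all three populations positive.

N* ≈ 596, H* ≈ 38.2, P* ≈ 8.81

From dP/dt = 0: 0.0106H* = 0.405, so H* = 38.2.
From dN/dt = 0: 1.21(1 - N*/715) = 0.00528·38.2, giving N* = 715·(1 - 0.167) = 596.
From dH/dt = 0: 0.00171·596 - 0.581 = 0.0497P*, so P* = 0.438/0.0497 = 8.81.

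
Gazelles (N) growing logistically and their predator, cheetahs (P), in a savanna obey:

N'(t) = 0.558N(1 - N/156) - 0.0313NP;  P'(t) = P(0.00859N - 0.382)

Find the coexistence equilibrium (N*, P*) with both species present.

N* ≈ 44.5, P* ≈ 12.7

From dP/dt = 0 with P > 0: 0.00859N* = 0.382, so N* = 44.5.
Substitute into dN/dt = 0: 0.558(1 - 44.5/156) = 0.0313P*.
The bracket is 0.715, giving P* = 0.399/0.0313 = 12.7.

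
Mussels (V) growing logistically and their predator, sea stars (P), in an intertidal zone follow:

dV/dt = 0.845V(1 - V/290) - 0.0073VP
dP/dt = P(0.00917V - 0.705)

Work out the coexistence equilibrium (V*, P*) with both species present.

From dP/dt = 0 with P > 0: 0.00917V* = 0.705, so V* = 76.9.
Substitute into dV/dt = 0: 0.845(1 - 76.9/290) = 0.0073P*.
The bracket is 0.735, giving P* = 0.621/0.0073 = 85.1.

V* ≈ 76.9, P* ≈ 85.1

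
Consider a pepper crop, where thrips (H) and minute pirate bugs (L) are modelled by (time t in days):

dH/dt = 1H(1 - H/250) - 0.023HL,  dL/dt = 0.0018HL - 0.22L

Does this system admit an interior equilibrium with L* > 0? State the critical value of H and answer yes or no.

The predator equation gives dL/dt > 0 only when H > 0.22/0.0018 = 122.
Without the predator, H → K = 250. Since 250 > 122, the predator can invade and persist.

Threshold H = 122; K > 122, so yes, the predator persists.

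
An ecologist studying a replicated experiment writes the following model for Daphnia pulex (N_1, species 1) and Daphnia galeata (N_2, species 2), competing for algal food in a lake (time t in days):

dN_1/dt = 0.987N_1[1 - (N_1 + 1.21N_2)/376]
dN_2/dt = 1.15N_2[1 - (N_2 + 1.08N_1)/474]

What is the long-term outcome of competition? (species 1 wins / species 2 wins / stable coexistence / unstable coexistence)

Compare the nullcline intercepts: K1/α12 = 376/1.21 = 311 < K2 = 474; K2/α21 = 474/1.08 = 439 > K1 = 376.
Since the inequalities point opposite ways, species 2 can invade but species 1 cannot.

species 2 excludes species 1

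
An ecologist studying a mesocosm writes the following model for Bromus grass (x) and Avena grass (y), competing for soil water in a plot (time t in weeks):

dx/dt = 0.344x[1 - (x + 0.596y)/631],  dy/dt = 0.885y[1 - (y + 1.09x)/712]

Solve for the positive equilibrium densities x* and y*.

x* ≈ 590, y* ≈ 69.1

Setting both brackets to zero gives the nullclines x + 0.596y = 631 and 1.09x + y = 712.
Substituting y = 712 - 1.09x into the first: x(1 - 0.596·1.09) = 631 - 0.596·712.
So x* = 207/0.35 = 590, and then y* = 712 - 1.09·590 = 69.1.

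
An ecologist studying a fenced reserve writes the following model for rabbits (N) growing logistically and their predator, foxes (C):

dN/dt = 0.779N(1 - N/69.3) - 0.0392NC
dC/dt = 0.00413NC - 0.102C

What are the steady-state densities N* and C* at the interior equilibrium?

From dC/dt = 0 with C > 0: 0.00413N* = 0.102, so N* = 24.7.
Substitute into dN/dt = 0: 0.779(1 - 24.7/69.3) = 0.0392C*.
The bracket is 0.644, giving C* = 0.501/0.0392 = 12.8.

N* ≈ 24.7, C* ≈ 12.8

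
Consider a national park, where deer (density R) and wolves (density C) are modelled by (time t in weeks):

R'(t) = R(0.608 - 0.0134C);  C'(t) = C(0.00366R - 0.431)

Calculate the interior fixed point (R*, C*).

R* ≈ 118, C* ≈ 45.4

Set dC/dt = 0 with C > 0: 0.00366R - 0.431 = 0, so R* = 0.431/0.00366 = 118.
Set dR/dt = 0 with R > 0: 0.608 - 0.0134C = 0, so C* = 0.608/0.0134 = 45.4.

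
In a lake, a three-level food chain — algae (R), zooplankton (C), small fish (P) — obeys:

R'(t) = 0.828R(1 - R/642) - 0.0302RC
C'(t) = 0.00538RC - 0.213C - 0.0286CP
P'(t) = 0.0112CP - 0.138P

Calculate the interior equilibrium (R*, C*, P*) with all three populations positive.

From dP/dt = 0: 0.0112C* = 0.138, so C* = 12.3.
From dR/dt = 0: 0.828(1 - R*/642) = 0.0302·12.3, giving R* = 642·(1 - 0.449) = 353.
From dC/dt = 0: 0.00538·353 - 0.213 = 0.0286P*, so P* = 1.69/0.0286 = 59.

R* ≈ 353, C* ≈ 12.3, P* ≈ 59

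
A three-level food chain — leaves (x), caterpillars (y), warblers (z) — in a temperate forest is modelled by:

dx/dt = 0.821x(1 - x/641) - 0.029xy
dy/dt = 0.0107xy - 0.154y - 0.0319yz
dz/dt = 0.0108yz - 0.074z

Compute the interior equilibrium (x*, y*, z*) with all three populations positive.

From dz/dt = 0: 0.0108y* = 0.074, so y* = 6.85.
From dx/dt = 0: 0.821(1 - x*/641) = 0.029·6.85, giving x* = 641·(1 - 0.242) = 486.
From dy/dt = 0: 0.0107·486 - 0.154 = 0.0319z*, so z* = 5.04/0.0319 = 158.

x* ≈ 486, y* ≈ 6.85, z* ≈ 158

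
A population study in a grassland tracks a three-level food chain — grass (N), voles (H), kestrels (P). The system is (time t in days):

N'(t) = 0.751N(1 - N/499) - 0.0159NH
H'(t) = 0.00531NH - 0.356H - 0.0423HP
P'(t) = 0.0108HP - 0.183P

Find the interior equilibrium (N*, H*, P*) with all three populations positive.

From dP/dt = 0: 0.0108H* = 0.183, so H* = 16.9.
From dN/dt = 0: 0.751(1 - N*/499) = 0.0159·16.9, giving N* = 499·(1 - 0.359) = 320.
From dH/dt = 0: 0.00531·320 - 0.356 = 0.0423P*, so P* = 1.34/0.0423 = 31.8.

N* ≈ 320, H* ≈ 16.9, P* ≈ 31.8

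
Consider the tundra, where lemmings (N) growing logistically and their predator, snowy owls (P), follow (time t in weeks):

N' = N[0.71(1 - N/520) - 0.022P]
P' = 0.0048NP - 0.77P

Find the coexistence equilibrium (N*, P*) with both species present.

From dP/dt = 0 with P > 0: 0.0048N* = 0.77, so N* = 160.
Substitute into dN/dt = 0: 0.71(1 - 160/520) = 0.022P*.
The bracket is 0.692, giving P* = 0.491/0.022 = 22.3.

N* ≈ 160, P* ≈ 22.3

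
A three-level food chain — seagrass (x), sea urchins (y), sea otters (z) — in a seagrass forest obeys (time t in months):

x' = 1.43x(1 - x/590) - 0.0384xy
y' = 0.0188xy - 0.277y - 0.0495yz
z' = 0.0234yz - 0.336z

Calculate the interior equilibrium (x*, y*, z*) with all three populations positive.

x* ≈ 363, y* ≈ 14.4, z* ≈ 132

From dz/dt = 0: 0.0234y* = 0.336, so y* = 14.4.
From dx/dt = 0: 1.43(1 - x*/590) = 0.0384·14.4, giving x* = 590·(1 - 0.386) = 363.
From dy/dt = 0: 0.0188·363 - 0.277 = 0.0495z*, so z* = 6.54/0.0495 = 132.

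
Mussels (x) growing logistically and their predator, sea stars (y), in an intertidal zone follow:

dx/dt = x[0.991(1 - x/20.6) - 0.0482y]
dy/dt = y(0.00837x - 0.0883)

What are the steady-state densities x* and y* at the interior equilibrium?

x* ≈ 10.5, y* ≈ 10

From dy/dt = 0 with y > 0: 0.00837x* = 0.0883, so x* = 10.5.
Substitute into dx/dt = 0: 0.991(1 - 10.5/20.6) = 0.0482y*.
The bracket is 0.488, giving y* = 0.483/0.0482 = 10.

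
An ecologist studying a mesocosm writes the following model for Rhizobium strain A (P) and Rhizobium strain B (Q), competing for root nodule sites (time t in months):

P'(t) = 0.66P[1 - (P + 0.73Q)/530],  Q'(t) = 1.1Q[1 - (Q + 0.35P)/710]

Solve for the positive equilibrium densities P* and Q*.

P* ≈ 15.7, Q* ≈ 704

Setting both brackets to zero gives the nullclines P + 0.73Q = 530 and 0.35P + Q = 710.
Substituting Q = 710 - 0.35P into the first: P(1 - 0.73·0.35) = 530 - 0.73·710.
So P* = 11.7/0.744 = 15.7, and then Q* = 710 - 0.35·15.7 = 704.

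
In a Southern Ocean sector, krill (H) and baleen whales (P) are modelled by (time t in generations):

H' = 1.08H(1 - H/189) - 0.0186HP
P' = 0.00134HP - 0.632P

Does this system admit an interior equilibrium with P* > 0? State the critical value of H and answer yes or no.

Threshold H = 472; K < 472, so no, the predator goes extinct.

The predator equation gives dP/dt > 0 only when H > 0.632/0.00134 = 472.
Without the predator, H → K = 189. Since 189 < 472, the predator cannot invade.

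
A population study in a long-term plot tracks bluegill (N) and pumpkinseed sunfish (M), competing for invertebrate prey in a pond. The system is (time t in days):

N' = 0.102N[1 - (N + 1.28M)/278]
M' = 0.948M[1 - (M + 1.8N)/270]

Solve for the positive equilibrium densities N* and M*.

Setting both brackets to zero gives the nullclines N + 1.28M = 278 and 1.8N + M = 270.
Substituting M = 270 - 1.8N into the first: N(1 - 1.28·1.8) = 278 - 1.28·270.
So N* = -67.6/-1.3 = 51.8, and then M* = 270 - 1.8·51.8 = 177.

N* ≈ 51.8, M* ≈ 177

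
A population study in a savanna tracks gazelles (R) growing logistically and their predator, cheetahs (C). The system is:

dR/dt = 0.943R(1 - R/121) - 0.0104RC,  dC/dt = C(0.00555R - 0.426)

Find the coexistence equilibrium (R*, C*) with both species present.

R* ≈ 76.8, C* ≈ 33.2

From dC/dt = 0 with C > 0: 0.00555R* = 0.426, so R* = 76.8.
Substitute into dR/dt = 0: 0.943(1 - 76.8/121) = 0.0104C*.
The bracket is 0.366, giving C* = 0.345/0.0104 = 33.2.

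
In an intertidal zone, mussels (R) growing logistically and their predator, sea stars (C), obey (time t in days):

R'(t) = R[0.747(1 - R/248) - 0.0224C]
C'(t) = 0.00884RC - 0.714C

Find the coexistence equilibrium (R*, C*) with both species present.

From dC/dt = 0 with C > 0: 0.00884R* = 0.714, so R* = 80.8.
Substitute into dR/dt = 0: 0.747(1 - 80.8/248) = 0.0224C*.
The bracket is 0.674, giving C* = 0.504/0.0224 = 22.5.

R* ≈ 80.8, C* ≈ 22.5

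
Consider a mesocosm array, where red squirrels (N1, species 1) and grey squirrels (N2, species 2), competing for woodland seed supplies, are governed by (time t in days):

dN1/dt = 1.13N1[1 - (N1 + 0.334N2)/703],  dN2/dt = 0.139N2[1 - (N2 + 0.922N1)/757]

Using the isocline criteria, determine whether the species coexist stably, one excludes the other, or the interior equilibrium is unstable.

Compare the nullcline intercepts: K1/α12 = 703/0.334 = 2100 > K2 = 757; K2/α21 = 757/0.922 = 821 > K1 = 703.
Since both inequalities hold, each species can invade when rare, so the interior equilibrium is stable.

stable coexistence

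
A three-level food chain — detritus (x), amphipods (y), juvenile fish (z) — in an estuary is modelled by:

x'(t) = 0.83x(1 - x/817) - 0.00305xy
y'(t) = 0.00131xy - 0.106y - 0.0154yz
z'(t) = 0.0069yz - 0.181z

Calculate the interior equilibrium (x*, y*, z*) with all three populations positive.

x* ≈ 738, y* ≈ 26.2, z* ≈ 55.9

From dz/dt = 0: 0.0069y* = 0.181, so y* = 26.2.
From dx/dt = 0: 0.83(1 - x*/817) = 0.00305·26.2, giving x* = 817·(1 - 0.0964) = 738.
From dy/dt = 0: 0.00131·738 - 0.106 = 0.0154z*, so z* = 0.861/0.0154 = 55.9.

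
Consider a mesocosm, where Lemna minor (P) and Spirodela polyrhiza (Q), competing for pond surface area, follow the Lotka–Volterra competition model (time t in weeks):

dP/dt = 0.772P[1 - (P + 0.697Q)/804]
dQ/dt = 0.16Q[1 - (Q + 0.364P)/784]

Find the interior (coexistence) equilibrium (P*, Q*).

P* ≈ 345, Q* ≈ 658

Setting both brackets to zero gives the nullclines P + 0.697Q = 804 and 0.364P + Q = 784.
Substituting Q = 784 - 0.364P into the first: P(1 - 0.697·0.364) = 804 - 0.697·784.
So P* = 258/0.746 = 345, and then Q* = 784 - 0.364·345 = 658.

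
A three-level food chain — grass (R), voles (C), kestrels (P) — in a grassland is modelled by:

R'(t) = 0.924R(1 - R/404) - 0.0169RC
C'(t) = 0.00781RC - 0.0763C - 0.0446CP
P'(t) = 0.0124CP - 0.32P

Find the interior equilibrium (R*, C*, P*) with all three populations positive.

R* ≈ 213, C* ≈ 25.8, P* ≈ 35.6

From dP/dt = 0: 0.0124C* = 0.32, so C* = 25.8.
From dR/dt = 0: 0.924(1 - R*/404) = 0.0169·25.8, giving R* = 404·(1 - 0.472) = 213.
From dC/dt = 0: 0.00781·213 - 0.0763 = 0.0446P*, so P* = 1.59/0.0446 = 35.6.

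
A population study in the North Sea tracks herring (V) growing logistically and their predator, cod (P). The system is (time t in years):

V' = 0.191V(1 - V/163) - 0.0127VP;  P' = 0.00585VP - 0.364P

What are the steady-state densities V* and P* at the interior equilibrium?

V* ≈ 62.2, P* ≈ 9.3

From dP/dt = 0 with P > 0: 0.00585V* = 0.364, so V* = 62.2.
Substitute into dV/dt = 0: 0.191(1 - 62.2/163) = 0.0127P*.
The bracket is 0.618, giving P* = 0.118/0.0127 = 9.3.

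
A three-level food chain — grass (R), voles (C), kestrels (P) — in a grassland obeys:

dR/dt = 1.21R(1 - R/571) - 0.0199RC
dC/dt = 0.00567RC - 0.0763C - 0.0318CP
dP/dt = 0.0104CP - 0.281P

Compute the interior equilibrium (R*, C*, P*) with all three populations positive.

From dP/dt = 0: 0.0104C* = 0.281, so C* = 27.
From dR/dt = 0: 1.21(1 - R*/571) = 0.0199·27, giving R* = 571·(1 - 0.444) = 317.
From dC/dt = 0: 0.00567·317 - 0.0763 = 0.0318P*, so P* = 1.72/0.0318 = 54.2.

R* ≈ 317, C* ≈ 27, P* ≈ 54.2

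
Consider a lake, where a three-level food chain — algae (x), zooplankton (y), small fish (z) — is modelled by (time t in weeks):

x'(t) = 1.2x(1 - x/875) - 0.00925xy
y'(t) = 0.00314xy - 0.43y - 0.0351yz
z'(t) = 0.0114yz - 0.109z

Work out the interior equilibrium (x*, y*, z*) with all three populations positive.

From dz/dt = 0: 0.0114y* = 0.109, so y* = 9.56.
From dx/dt = 0: 1.2(1 - x*/875) = 0.00925·9.56, giving x* = 875·(1 - 0.0737) = 811.
From dy/dt = 0: 0.00314·811 - 0.43 = 0.0351z*, so z* = 2.12/0.0351 = 60.3.

x* ≈ 811, y* ≈ 9.56, z* ≈ 60.3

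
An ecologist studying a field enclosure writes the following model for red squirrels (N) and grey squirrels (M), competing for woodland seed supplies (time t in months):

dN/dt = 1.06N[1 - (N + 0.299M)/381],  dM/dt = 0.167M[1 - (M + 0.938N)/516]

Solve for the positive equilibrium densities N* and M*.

N* ≈ 315, M* ≈ 220

Setting both brackets to zero gives the nullclines N + 0.299M = 381 and 0.938N + M = 516.
Substituting M = 516 - 0.938N into the first: N(1 - 0.299·0.938) = 381 - 0.299·516.
So N* = 227/0.72 = 315, and then M* = 516 - 0.938·315 = 220.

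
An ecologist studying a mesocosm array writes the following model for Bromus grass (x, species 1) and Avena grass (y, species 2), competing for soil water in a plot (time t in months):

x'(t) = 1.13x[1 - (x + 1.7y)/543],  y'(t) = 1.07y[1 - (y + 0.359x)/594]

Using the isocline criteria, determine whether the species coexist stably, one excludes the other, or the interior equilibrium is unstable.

Compare the nullcline intercepts: K1/α12 = 543/1.7 = 319 < K2 = 594; K2/α21 = 594/0.359 = 1650 > K1 = 543.
Since the inequalities point opposite ways, species 2 can invade but species 1 cannot.

species 2 excludes species 1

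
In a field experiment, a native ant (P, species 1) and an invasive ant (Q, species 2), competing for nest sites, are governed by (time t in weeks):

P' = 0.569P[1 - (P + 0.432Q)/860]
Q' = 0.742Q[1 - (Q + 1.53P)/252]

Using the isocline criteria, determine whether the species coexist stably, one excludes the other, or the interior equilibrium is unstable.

Compare the nullcline intercepts: K1/α12 = 860/0.432 = 1990 > K2 = 252; K2/α21 = 252/1.53 = 165 < K1 = 860.
Since the inequalities point opposite ways, species 1 can invade but species 2 cannot.

species 1 excludes species 2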